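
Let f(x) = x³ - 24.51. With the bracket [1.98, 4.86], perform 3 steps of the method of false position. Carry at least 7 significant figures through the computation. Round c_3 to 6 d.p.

2.798201

False-position update: c = (a·f(b) − b·f(a))/(f(b) − f(a)); replace the endpoint whose sign matches f(c).
f(1.980000) = -16.747608, f(4.860000) = 90.281256
step 1: c = 2.430655, f(c) = -10.149484 < 0 → new bracket [2.430655, 4.860000]
step 2: c = 2.676164, f(c) = -5.343713 < 0 → new bracket [2.676164, 4.860000]
step 3: c = 2.798201, f(c) = -2.600292 < 0 → new bracket [2.798201, 4.860000]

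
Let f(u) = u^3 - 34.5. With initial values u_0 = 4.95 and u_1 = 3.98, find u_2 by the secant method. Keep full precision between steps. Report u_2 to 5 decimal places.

Secant update: u_(k+1) = u_k − f(u_k)·(u_k − u_(k-1))/(f(u_k) − f(u_(k-1))).
f(u_0) = 86.787375, f(u_1) = 28.544792
u_2 = 3.980000 - (28.544792)·(3.980000 - 4.950000)/(28.544792 - (86.787375)) = 3.504601; f(u_2) = 8.544320

3.50460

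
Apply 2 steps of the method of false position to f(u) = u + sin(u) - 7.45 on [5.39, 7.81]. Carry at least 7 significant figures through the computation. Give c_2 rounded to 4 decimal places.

f(5.390000) = -2.839073, f(7.810000) = 1.359033
step 1: c = 7.026585, f(c) = 0.253379 > 0 → new bracket [5.390000, 7.026585]
step 2: c = 6.892492, f(c) = 0.014790 > 0 → new bracket [5.390000, 6.892492]

6.8925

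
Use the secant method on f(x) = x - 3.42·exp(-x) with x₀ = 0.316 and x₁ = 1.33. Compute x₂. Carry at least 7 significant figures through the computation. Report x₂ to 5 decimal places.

f(x_0) = -2.177383, f(x_1) = 0.425488
x_2 = 1.330000 - (0.425488)·(1.330000 - 0.316000)/(0.425488 - (-2.177383)) = 1.164243; f(x_2) = 0.096659

1.16424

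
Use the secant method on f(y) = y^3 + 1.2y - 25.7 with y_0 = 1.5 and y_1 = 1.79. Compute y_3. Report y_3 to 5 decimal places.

f(y_0) = -20.525000, f(y_1) = -17.816661
y_2 = 1.790000 - (-17.816661)·(1.790000 - 1.500000)/(-17.816661 - (-20.525000)) = 3.697749; f(y_2) = 29.297917
y_3 = 3.697749 - (29.297917)·(3.697749 - 1.790000)/(29.297917 - (-17.816661)) = 2.511427; f(y_3) = -6.846054

2.51143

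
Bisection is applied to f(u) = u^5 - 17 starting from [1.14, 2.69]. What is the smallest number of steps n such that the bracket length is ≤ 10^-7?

24

Initial width b − a = 2.69 − 1.14 = 1.550000.
After n steps the width is (b−a)/2^n; need (b−a)/2^n ≤ 10^-7.
So n ≥ log₂(1.550000/10^-7) = log₂(15500000.0000) ≈ 23.8858.
Hence n = 24.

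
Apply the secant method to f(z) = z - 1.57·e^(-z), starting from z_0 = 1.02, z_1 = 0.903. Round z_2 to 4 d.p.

0.7364

f(z_0) = 0.453866, f(z_1) = 0.266598
z_2 = 0.903000 - (0.266598)·(0.903000 - 1.020000)/(0.266598 - (0.453866)) = 0.736437; f(z_2) = -0.015305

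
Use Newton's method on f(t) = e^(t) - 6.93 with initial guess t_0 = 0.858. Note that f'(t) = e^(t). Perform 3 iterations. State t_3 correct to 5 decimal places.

1.97249

Newton update: t ← t − f(t)/f'(t).
t_0 = 0.858000: f = -4.571561, f' = 2.358439 → t_1 = 0.858000 - (-4.571561)/(2.358439) = 2.796384
t_1 = 2.796384: f = 9.455292, f' = 16.385292 → t_2 = 2.796384 - (9.455292)/(16.385292) = 2.219324
t_2 = 2.219324: f = 2.271112, f' = 9.201112 → t_3 = 2.219324 - (2.271112)/(9.201112) = 1.972494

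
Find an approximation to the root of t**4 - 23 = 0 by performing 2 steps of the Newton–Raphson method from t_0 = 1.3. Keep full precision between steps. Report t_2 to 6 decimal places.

2.818200

Newton update: t ← t − f(t)/f'(t).
f'(t) = 4t**3
t_0 = 1.300000: f = -20.143900, f' = 8.788000 → t_1 = 1.300000 - (-20.143900)/(8.788000) = 3.592205
t_1 = 3.592205: f = 143.511636, f' = 185.414388 → t_2 = 3.592205 - (143.511636)/(185.414388) = 2.818200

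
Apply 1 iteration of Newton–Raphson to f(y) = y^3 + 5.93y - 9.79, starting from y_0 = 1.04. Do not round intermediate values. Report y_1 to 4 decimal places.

Newton update: y ← y − f(y)/f'(y).
f'(y) = 3y^2 + 5.93
y_0 = 1.040000: f = -2.497936, f' = 9.174800 → y_1 = 1.040000 - (-2.497936)/(9.174800) = 1.312261

1.3123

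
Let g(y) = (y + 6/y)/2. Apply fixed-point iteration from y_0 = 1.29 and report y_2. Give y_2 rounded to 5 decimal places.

2.49519

y_1 = g(1.290000) = 2.970581
y_2 = g(2.970581) = 2.495194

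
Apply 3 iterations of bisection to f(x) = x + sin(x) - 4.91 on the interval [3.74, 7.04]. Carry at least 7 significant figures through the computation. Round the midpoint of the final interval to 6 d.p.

5.596250

f(3.740000) = -1.733327, f(7.040000) = 2.816609 (opposite signs)
step 1: m = 5.390000, f(m) = -0.299073 < 0 → root in [5.390000, 7.040000]
step 2: m = 6.215000, f(m) = 1.236868 > 0 → root in [5.390000, 6.215000]
step 3: m = 5.802500, f(m) = 0.430113 > 0 → root in [5.390000, 5.802500]
Midpoint of [5.390000, 5.802500] = 5.596250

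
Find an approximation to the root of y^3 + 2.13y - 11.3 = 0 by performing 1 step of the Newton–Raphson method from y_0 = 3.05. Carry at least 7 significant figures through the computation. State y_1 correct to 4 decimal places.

Newton update: y ← y − f(y)/f'(y).
f'(y) = 3y^2 + 2.13
y_0 = 3.050000: f = 23.569125, f' = 30.037500 → y_1 = 3.050000 - (23.569125)/(30.037500) = 2.265343

2.2653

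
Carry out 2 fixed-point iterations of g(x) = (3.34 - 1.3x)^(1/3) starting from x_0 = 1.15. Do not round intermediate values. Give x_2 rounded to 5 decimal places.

x_1 = g(1.150000) = 1.226494
x_2 = g(1.226494) = 1.204051

1.20405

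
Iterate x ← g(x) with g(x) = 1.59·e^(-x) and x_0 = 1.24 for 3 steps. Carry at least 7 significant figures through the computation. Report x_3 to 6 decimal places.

0.582815

x_1 = g(1.240000) = 0.460121
x_2 = g(0.460121) = 1.003620
x_3 = g(1.003620) = 0.582815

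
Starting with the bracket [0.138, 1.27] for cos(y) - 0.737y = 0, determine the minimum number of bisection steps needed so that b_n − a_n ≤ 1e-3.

Initial width b − a = 1.27 − 0.138 = 1.132000.
After n steps the width is (b−a)/2^n; need (b−a)/2^n ≤ 1e-3.
So n ≥ log₂(1.132000/1e-3) = log₂(1132.0000) ≈ 10.1447.
Hence n = 11.

11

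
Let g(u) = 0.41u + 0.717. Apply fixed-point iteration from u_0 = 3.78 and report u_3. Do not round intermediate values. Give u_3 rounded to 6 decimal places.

1.392019

u_1 = g(3.780000) = 2.266800
u_2 = g(2.266800) = 1.646388
u_3 = g(1.646388) = 1.392019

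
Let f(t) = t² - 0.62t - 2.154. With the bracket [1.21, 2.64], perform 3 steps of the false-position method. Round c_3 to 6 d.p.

1.802420

False-position update: c = (a·f(b) − b·f(a))/(f(b) − f(a)); replace the endpoint whose sign matches f(c).
f(1.210000) = -1.440100, f(2.640000) = 3.178800
step 1: c = 1.655851, f(c) = -0.438784 < 0 → new bracket [1.655851, 2.640000]
step 2: c = 1.775221, f(c) = -0.103228 < 0 → new bracket [1.775221, 2.640000]
step 3: c = 1.802420, f(c) = -0.022782 < 0 → new bracket [1.802420, 2.640000]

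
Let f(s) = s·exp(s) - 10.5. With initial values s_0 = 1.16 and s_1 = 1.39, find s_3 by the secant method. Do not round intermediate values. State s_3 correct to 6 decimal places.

f(s_0) = -6.799677, f(s_1) = -4.919358
s_2 = 1.390000 - (-4.919358)·(1.390000 - 1.160000)/(-4.919358 - (-6.799677)) = 1.991734; f(s_2) = 4.095891
s_3 = 1.991734 - (4.095891)·(1.991734 - 1.390000)/(4.095891 - (-4.919358)) = 1.718349; f(s_3) = -0.919664

1.718349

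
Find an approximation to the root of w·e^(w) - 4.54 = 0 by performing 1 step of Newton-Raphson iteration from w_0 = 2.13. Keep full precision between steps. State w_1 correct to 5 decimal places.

1.62186

Newton update: w ← w − f(w)/f'(w).
f'(w) = (w + 1)·e^(w)
w_0 = 2.130000: f = 13.383666, f' = 26.338533 → w_1 = 2.130000 - (13.383666)/(26.338533) = 1.621860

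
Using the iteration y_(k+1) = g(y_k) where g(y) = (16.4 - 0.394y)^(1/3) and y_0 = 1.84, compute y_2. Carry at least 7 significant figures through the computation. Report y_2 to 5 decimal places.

2.48869

y_1 = g(1.840000) = 2.502666
y_2 = g(2.502666) = 2.488693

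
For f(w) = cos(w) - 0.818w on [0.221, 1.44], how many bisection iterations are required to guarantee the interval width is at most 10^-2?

7

Initial width b − a = 1.44 − 0.221 = 1.219000.
After n steps the width is (b−a)/2^n; need (b−a)/2^n ≤ 10^-2.
So n ≥ log₂(1.219000/10^-2) = log₂(121.9000) ≈ 6.9296.
Hence n = 7.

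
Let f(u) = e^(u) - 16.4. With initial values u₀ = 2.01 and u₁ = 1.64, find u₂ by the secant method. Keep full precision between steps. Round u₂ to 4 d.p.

3.4426

Secant update: u_(k+1) = u_k − f(u_k)·(u_k − u_(k-1))/(f(u_k) − f(u_(k-1))).
f(u_0) = -8.936683, f(u_1) = -11.244830
u_2 = 1.640000 - (-11.244830)·(1.640000 - 2.010000)/(-11.244830 - (-8.936683)) = 3.442565; f(u_2) = 14.867066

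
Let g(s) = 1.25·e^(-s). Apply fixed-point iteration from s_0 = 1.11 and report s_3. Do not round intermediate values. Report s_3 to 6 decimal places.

s_1 = g(1.110000) = 0.411949
s_2 = g(0.411949) = 0.827948
s_3 = g(0.827948) = 0.546181

0.546181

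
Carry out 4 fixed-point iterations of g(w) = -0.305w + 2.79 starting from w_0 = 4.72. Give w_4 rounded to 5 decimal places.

w_1 = g(4.720000) = 1.350400
w_2 = g(1.350400) = 2.378128
w_3 = g(2.378128) = 2.064671
w_4 = g(2.064671) = 2.160275

2.16028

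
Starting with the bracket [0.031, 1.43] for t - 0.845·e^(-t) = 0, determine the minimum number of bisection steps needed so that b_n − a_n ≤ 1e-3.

11

Initial width b − a = 1.43 − 0.031 = 1.399000.
After n steps the width is (b−a)/2^n; need (b−a)/2^n ≤ 1e-3.
So n ≥ log₂(1.399000/1e-3) = log₂(1399.0000) ≈ 10.4502.
Hence n = 11.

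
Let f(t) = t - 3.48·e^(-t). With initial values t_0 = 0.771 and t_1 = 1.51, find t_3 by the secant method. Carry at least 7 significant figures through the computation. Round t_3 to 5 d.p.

f(t_0) = -0.838675, f(t_1) = 0.741233
t_2 = 1.510000 - (0.741233)·(1.510000 - 0.771000)/(0.741233 - (-0.838675)) = 1.163289; f(t_2) = 0.075940
t_3 = 1.163289 - (0.075940)·(1.163289 - 1.510000)/(0.075940 - (0.741233)) = 1.123714; f(t_3) = -0.007530

1.12371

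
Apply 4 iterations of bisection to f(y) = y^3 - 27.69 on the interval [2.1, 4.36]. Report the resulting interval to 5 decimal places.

[2.94750, 3.08875]

f(2.100000) = -18.429000, f(4.360000) = 55.191856 (opposite signs)
step 1: m = 3.230000, f(m) = 6.008267 > 0 → root in [2.100000, 3.230000]
step 2: m = 2.665000, f(m) = -8.762570 < 0 → root in [2.665000, 3.230000]
step 3: m = 2.947500, f(m) = -2.082838 < 0 → root in [2.947500, 3.230000]
step 4: m = 3.088750, f(m) = 1.777838 > 0 → root in [2.947500, 3.088750]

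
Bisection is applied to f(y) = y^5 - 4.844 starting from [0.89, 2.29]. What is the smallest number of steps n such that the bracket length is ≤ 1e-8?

Initial width b − a = 2.29 − 0.89 = 1.400000.
After n steps the width is (b−a)/2^n; need (b−a)/2^n ≤ 1e-8.
So n ≥ log₂(1.400000/1e-8) = log₂(140000000.0000) ≈ 27.0609.
Hence n = 28.

28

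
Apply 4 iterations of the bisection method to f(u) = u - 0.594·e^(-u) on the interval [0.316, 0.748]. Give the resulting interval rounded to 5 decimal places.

f(0.316000) = -0.117061, f(0.748000) = 0.466853 (opposite signs)
step 1: m = 0.532000, f(m) = 0.183067 > 0 → root in [0.316000, 0.532000]
step 2: m = 0.424000, f(m) = 0.035272 > 0 → root in [0.316000, 0.424000]
step 3: m = 0.370000, f(m) = -0.040296 < 0 → root in [0.370000, 0.424000]
step 4: m = 0.397000, f(m) = -0.002366 < 0 → root in [0.397000, 0.424000]

[0.39700, 0.42400]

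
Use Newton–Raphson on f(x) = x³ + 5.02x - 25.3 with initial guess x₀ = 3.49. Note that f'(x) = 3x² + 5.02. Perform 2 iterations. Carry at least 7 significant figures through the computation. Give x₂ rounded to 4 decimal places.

x_0 = 3.490000: f = 34.728349, f' = 41.560300 → x_1 = 3.490000 - (34.728349)/(41.560300) = 2.654386
x_1 = 2.654386: f = 6.727210, f' = 26.157303 → x_2 = 2.654386 - (6.727210)/(26.157303) = 2.397204

2.3972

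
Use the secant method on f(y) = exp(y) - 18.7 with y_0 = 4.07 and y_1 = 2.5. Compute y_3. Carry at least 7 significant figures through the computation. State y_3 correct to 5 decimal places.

f(y_0) = 39.856963, f(y_1) = -6.517506
y_2 = 2.500000 - (-6.517506)·(2.500000 - 4.070000)/(-6.517506 - (39.856963)) = 2.720649; f(y_2) = -3.509821
y_3 = 2.720649 - (-3.509821)·(2.720649 - 2.500000)/(-3.509821 - (-6.517506)) = 2.978136; f(y_3) = 0.951149

2.97814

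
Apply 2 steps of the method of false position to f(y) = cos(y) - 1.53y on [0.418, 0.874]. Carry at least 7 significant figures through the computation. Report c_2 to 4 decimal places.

0.5549

False-position update: c = (a·f(b) − b·f(a))/(f(b) − f(a)); replace the endpoint whose sign matches f(c).
f(0.418000) = 0.274363, f(0.874000) = -0.695456
step 1: c = 0.547003, f(c) = 0.017173 > 0 → new bracket [0.547003, 0.874000]
step 2: c = 0.554883, f(c) = 0.000991 > 0 → new bracket [0.554883, 0.874000]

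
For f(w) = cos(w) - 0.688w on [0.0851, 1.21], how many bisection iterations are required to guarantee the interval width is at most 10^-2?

Initial width b − a = 1.21 − 0.0851 = 1.124900.
After n steps the width is (b−a)/2^n; need (b−a)/2^n ≤ 10^-2.
So n ≥ log₂(1.124900/10^-2) = log₂(112.4900) ≈ 6.8137.
Hence n = 7.

7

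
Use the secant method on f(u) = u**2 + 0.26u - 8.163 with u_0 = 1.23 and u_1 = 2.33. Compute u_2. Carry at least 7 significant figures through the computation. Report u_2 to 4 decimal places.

2.8871

f(u_0) = -6.330300, f(u_1) = -2.128300
u_2 = 2.330000 - (-2.128300)·(2.330000 - 1.230000)/(-2.128300 - (-6.330300)) = 2.887147; f(u_2) = 0.923274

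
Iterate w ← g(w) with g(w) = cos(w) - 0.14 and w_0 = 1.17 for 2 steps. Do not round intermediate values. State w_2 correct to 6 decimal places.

w_1 = g(1.170000) = 0.250152
w_2 = g(0.250152) = 0.828875

0.828875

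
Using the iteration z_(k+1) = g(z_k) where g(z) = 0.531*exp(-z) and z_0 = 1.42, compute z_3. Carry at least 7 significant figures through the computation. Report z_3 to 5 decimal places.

z_1 = g(1.420000) = 0.128350
z_2 = g(0.128350) = 0.467039
z_3 = g(0.467039) = 0.332860

0.33286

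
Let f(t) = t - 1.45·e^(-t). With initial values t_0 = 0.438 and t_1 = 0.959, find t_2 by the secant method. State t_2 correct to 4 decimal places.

0.7258

f(t_0) = -0.497722, f(t_1) = 0.403250
t_2 = 0.959000 - (0.403250)·(0.959000 - 0.438000)/(0.403250 - (-0.497722)) = 0.725815; f(t_2) = 0.024117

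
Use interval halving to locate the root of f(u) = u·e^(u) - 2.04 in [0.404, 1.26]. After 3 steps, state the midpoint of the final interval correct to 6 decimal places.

f(0.404000) = -1.434887, f(1.260000) = 2.402031 (opposite signs)
step 1: m = 0.832000, f(m) = -0.128139 < 0 → root in [0.832000, 1.260000]
step 2: m = 1.046000, f(m) = 0.937171 > 0 → root in [0.832000, 1.046000]
step 3: m = 0.939000, f(m) = 0.361420 > 0 → root in [0.832000, 0.939000]
Midpoint of [0.832000, 0.939000] = 0.885500

0.885500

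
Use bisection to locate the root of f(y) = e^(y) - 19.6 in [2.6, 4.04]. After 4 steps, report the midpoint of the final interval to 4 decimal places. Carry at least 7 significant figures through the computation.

f(2.600000) = -6.136262, f(4.040000) = 37.226343 (opposite signs)
step 1: m = 3.320000, f(m) = 8.060351 > 0 → root in [2.600000, 3.320000]
step 2: m = 2.960000, f(m) = -0.302028 < 0 → root in [2.960000, 3.320000]
step 3: m = 3.140000, f(m) = 3.503867 > 0 → root in [2.960000, 3.140000]
step 4: m = 3.050000, f(m) = 1.515344 > 0 → root in [2.960000, 3.050000]
Midpoint of [2.960000, 3.050000] = 3.005000

3.0050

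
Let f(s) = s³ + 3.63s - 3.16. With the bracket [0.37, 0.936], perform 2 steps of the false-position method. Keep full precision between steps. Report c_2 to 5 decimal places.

f(0.370000) = -1.766247, f(0.936000) = 1.057706
step 1: c = 0.724006, f(c) = -0.152346 < 0 → new bracket [0.724006, 0.936000]
step 2: c = 0.750696, f(c) = -0.011923 < 0 → new bracket [0.750696, 0.936000]

0.75070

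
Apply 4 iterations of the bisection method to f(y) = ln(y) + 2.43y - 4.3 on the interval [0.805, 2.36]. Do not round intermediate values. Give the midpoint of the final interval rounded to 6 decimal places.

1.533906

f(0.805000) = -2.560763, f(2.360000) = 2.293462 (opposite signs)
step 1: m = 1.582500, f(m) = 0.004481 > 0 → root in [0.805000, 1.582500]
step 2: m = 1.193750, f(m) = -1.222088 < 0 → root in [1.193750, 1.582500]
step 3: m = 1.388125, f(m) = -0.598902 < 0 → root in [1.388125, 1.582500]
step 4: m = 1.485313, f(m) = -0.295065 < 0 → root in [1.485313, 1.582500]
Midpoint of [1.485313, 1.582500] = 1.533906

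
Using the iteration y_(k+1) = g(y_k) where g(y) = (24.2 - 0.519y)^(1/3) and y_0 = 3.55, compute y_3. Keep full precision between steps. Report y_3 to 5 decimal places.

2.83268

y_1 = g(3.550000) = 2.817138
y_2 = g(2.817138) = 2.833023
y_3 = g(2.833023) = 2.832681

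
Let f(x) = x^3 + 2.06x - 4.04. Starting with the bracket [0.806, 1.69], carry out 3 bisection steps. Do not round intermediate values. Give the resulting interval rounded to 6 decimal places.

f(0.806000) = -1.856033, f(1.690000) = 4.268209 (opposite signs)
step 1: m = 1.248000, f(m) = 0.474645 > 0 → root in [0.806000, 1.248000]
step 2: m = 1.027000, f(m) = -0.841173 < 0 → root in [1.027000, 1.248000]
step 3: m = 1.137500, f(m) = -0.224932 < 0 → root in [1.137500, 1.248000]

[1.137500, 1.248000]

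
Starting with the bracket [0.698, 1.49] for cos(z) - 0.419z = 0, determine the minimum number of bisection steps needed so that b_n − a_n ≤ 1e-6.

Initial width b − a = 1.49 − 0.698 = 0.792000.
After n steps the width is (b−a)/2^n; need (b−a)/2^n ≤ 1e-6.
So n ≥ log₂(0.792000/1e-6) = log₂(792000.0000) ≈ 19.5951.
Hence n = 20.

20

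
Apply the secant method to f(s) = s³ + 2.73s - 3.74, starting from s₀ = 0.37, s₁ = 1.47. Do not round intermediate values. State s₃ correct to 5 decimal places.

0.96755

Secant update: s_(k+1) = s_k − f(s_k)·(s_k − s_(k-1))/(f(s_k) − f(s_(k-1))).
f(s_0) = -2.679247, f(s_1) = 3.449623
s_2 = 1.470000 - (3.449623)·(1.470000 - 0.370000)/(3.449623 - (-2.679247)) = 0.850867; f(s_2) = -0.801127
s_3 = 0.850867 - (-0.801127)·(0.850867 - 1.470000)/(-0.801127 - (3.449623)) = 0.967553; f(s_3) = -0.192796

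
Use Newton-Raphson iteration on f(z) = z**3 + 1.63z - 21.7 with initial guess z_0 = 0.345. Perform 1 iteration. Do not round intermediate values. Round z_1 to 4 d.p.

f'(z) = 3z**2 + 1.63
z_0 = 0.345000: f = -21.096586, f' = 1.987075 → z_1 = 0.345000 - (-21.096586)/(1.987075) = 10.961905

10.9619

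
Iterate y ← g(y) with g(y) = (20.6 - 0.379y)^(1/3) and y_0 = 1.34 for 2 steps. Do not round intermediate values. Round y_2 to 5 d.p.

2.69481

y_1 = g(1.340000) = 2.718580
y_2 = g(2.718580) = 2.694808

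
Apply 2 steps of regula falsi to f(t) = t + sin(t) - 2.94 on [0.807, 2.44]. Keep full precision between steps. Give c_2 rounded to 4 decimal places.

2.1881

f(0.807000) = -1.410785, f(2.440000) = 0.145435
step 1: c = 2.287390, f(c) = 0.101437 > 0 → new bracket [0.807000, 2.287390]
step 2: c = 2.188088, f(c) = 0.063537 > 0 → new bracket [0.807000, 2.188088]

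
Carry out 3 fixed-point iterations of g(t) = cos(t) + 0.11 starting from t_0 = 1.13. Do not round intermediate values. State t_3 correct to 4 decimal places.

0.6758

t_1 = g(1.130000) = 0.536660
t_2 = g(0.536660) = 0.969421
t_3 = g(0.969421) = 0.675777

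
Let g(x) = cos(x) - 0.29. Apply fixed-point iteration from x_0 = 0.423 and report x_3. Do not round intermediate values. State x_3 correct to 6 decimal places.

x_1 = g(0.423000) = 0.621862
x_2 = g(0.621862) = 0.522795
x_3 = g(0.522795) = 0.576427

0.576427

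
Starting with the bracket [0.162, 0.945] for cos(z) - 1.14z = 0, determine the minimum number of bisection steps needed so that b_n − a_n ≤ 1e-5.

17

Initial width b − a = 0.945 − 0.162 = 0.783000.
After n steps the width is (b−a)/2^n; need (b−a)/2^n ≤ 1e-5.
So n ≥ log₂(0.783000/1e-5) = log₂(78300.0000) ≈ 16.2567.
Hence n = 17.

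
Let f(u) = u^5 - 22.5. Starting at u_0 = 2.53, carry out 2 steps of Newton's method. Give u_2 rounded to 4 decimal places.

1.9241

Newton update: u ← u − f(u)/f'(u).
f'(u) = 5u^4
u_0 = 2.530000: f = 81.157948, f' = 204.857604 → u_1 = 2.530000 - (81.157948)/(204.857604) = 2.133832
u_1 = 2.133832: f = 21.738614, f' = 103.660003 → u_2 = 2.133832 - (21.738614)/(103.660003) = 1.924122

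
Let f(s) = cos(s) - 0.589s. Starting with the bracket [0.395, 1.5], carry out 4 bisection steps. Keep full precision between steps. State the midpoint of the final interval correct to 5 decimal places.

f(0.395000) = 0.690342, f(1.500000) = -0.812763 (opposite signs)
step 1: m = 0.947500, f(m) = 0.025637 > 0 → root in [0.947500, 1.500000]
step 2: m = 1.223750, f(m) = -0.380667 < 0 → root in [0.947500, 1.223750]
step 3: m = 1.085625, f(m) = -0.173073 < 0 → root in [0.947500, 1.085625]
step 4: m = 1.016563, f(m) = -0.072463 < 0 → root in [0.947500, 1.016563]
Midpoint of [0.947500, 1.016563] = 0.982031

0.98203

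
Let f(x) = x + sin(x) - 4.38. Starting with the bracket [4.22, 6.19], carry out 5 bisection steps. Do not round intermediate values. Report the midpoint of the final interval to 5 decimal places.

f(4.220000) = -1.041206, f(6.190000) = 1.716949 (opposite signs)
step 1: m = 5.205000, f(m) = -0.056101 < 0 → root in [5.205000, 6.190000]
step 2: m = 5.697500, f(m) = 0.764729 > 0 → root in [5.205000, 5.697500]
step 3: m = 5.451250, f(m) = 0.332014 > 0 → root in [5.205000, 5.451250]
step 4: m = 5.328125, f(m) = 0.131776 > 0 → root in [5.205000, 5.328125]
step 5: m = 5.266563, f(m) = 0.036227 > 0 → root in [5.205000, 5.266563]
Midpoint of [5.205000, 5.266563] = 5.235781

5.23578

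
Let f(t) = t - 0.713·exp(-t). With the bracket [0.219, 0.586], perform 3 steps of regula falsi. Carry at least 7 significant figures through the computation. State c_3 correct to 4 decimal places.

0.4532

False-position update: c = (a·f(b) − b·f(a))/(f(b) − f(a)); replace the endpoint whose sign matches f(c).
f(0.219000) = -0.353768, f(0.586000) = 0.189181
step 1: c = 0.458126, f(c) = 0.007176 > 0 → new bracket [0.219000, 0.458126]
step 2: c = 0.453372, f(c) = 0.000273 > 0 → new bracket [0.219000, 0.453372]
step 3: c = 0.453191, f(c) = 0.000010 > 0 → new bracket [0.219000, 0.453191]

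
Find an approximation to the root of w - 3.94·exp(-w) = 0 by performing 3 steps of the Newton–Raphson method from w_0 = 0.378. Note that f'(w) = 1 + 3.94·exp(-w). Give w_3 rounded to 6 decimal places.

1.193904

w_0 = 0.378000: f = -2.321808, f' = 3.699808 → w_1 = 0.378000 - (-2.321808)/(3.699808) = 1.005548
w_1 = 1.005548: f = -0.435877, f' = 2.441425 → w_2 = 1.005548 - (-0.435877)/(2.441425) = 1.184082
w_2 = 1.184082: f = -0.021664, f' = 2.205746 → w_3 = 1.184082 - (-0.021664)/(2.205746) = 1.193904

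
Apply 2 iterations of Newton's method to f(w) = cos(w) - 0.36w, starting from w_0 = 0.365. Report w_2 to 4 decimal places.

Newton update: w ← w − f(w)/f'(w).
f'(w) = -sin(w) - 0.36
w_0 = 0.365000: f = 0.802724, f' = -0.716949 → w_1 = 0.365000 - (0.802724)/(-0.716949) = 1.484638
w_1 = 1.484638: f = -0.448418, f' = -1.356291 → w_2 = 1.484638 - (-0.448418)/(-1.356291) = 1.154017

1.1540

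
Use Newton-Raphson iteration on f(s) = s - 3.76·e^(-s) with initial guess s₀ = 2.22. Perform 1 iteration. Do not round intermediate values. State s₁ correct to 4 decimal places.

f'(s) = 1 + 3.76·e^(-s)
s_0 = 2.220000: f = 1.811630, f' = 1.408370 → s_1 = 2.220000 - (1.811630)/(1.408370) = 0.933669

0.9337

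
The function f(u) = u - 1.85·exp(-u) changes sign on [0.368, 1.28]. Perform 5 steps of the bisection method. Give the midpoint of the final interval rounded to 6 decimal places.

f(0.368000) = -0.912417, f(1.280000) = 0.765631 (opposite signs)
step 1: m = 0.824000, f(m) = 0.012454 > 0 → root in [0.368000, 0.824000]
step 2: m = 0.596000, f(m) = -0.423371 < 0 → root in [0.596000, 0.824000]
step 3: m = 0.710000, f(m) = -0.199542 < 0 → root in [0.710000, 0.824000]
step 4: m = 0.767000, f(m) = -0.092148 < 0 → root in [0.767000, 0.824000]
step 5: m = 0.795500, f(m) = -0.039508 < 0 → root in [0.795500, 0.824000]
Midpoint of [0.795500, 0.824000] = 0.809750

0.809750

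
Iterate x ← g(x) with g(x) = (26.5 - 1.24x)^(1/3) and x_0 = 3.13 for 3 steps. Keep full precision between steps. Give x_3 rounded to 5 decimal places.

x_1 = g(3.130000) = 2.828068
x_2 = g(2.828068) = 2.843587
x_3 = g(2.843587) = 2.842793

2.84279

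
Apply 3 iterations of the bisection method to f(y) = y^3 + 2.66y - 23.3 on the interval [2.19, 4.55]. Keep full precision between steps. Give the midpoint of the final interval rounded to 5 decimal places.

2.63250

f(2.190000) = -6.971141, f(4.550000) = 82.999375 (opposite signs)
step 1: m = 3.370000, f(m) = 23.936953 > 0 → root in [2.190000, 3.370000]
step 2: m = 2.780000, f(m) = 5.579752 > 0 → root in [2.190000, 2.780000]
step 3: m = 2.485000, f(m) = -1.344466 < 0 → root in [2.485000, 2.780000]
Midpoint of [2.485000, 2.780000] = 2.632500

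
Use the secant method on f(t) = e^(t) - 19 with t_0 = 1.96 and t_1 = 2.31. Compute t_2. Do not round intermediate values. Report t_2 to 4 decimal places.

3.3600

f(t_0) = -11.900673, f(t_1) = -8.925575
t_2 = 2.310000 - (-8.925575)·(2.310000 - 1.960000)/(-8.925575 - (-11.900673)) = 3.360033; f(t_2) = 9.790148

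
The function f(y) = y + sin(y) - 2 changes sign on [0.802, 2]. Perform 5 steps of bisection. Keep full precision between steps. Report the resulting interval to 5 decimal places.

[1.10150, 1.13894]

f(0.802000) = -0.479252, f(2.000000) = 0.909297 (opposite signs)
step 1: m = 1.401000, f(m) = 0.386619 > 0 → root in [0.802000, 1.401000]
step 2: m = 1.101500, f(m) = -0.006613 < 0 → root in [1.101500, 1.401000]
step 3: m = 1.251250, f(m) = 0.200628 > 0 → root in [1.101500, 1.251250]
step 4: m = 1.176375, f(m) = 0.099594 > 0 → root in [1.101500, 1.176375]
step 5: m = 1.138938, f(m) = 0.047127 > 0 → root in [1.101500, 1.138938]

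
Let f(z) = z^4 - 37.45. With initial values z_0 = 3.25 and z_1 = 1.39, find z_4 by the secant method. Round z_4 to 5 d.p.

Secant update: z_(k+1) = z_k − f(z_k)·(z_k − z_(k-1))/(f(z_k) − f(z_(k-1))).
f(z_0) = 74.116406, f(z_1) = -33.716990
z_2 = 1.390000 - (-33.716990)·(1.390000 - 3.250000)/(-33.716990 - (74.116406)) = 1.971579; f(z_2) = -22.340280
z_3 = 1.971579 - (-22.340280)·(1.971579 - 1.390000)/(-22.340280 - (-33.716990)) = 3.113616; f(z_3) = 56.535380
z_4 = 3.113616 - (56.535380)·(3.113616 - 1.971579)/(56.535380 - (-22.340280)) = 2.295043; f(z_4) = -9.706385

2.29504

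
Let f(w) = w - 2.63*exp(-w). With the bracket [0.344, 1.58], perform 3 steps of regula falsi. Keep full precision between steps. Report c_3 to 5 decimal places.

f(0.344000) = -1.520483, f(1.580000) = 1.038285
step 1: c = 1.078462, f(c) = 0.183950 > 0 → new bracket [0.344000, 1.078462]
step 2: c = 0.999195, f(c) = 0.030893 > 0 → new bracket [0.344000, 0.999195]
step 3: c = 0.986148, f(c) = 0.005130 > 0 → new bracket [0.344000, 0.986148]

0.98615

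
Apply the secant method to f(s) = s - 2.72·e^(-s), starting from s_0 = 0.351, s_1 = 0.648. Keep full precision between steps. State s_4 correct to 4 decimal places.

1.0002

f(s_0) = -1.563836, f(s_1) = -0.774807
s_2 = 0.648000 - (-0.774807)·(0.648000 - 0.351000)/(-0.774807 - (-1.563836)) = 0.939647; f(s_2) = -0.123236
s_3 = 0.939647 - (-0.123236)·(0.939647 - 0.648000)/(-0.123236 - (-0.774807)) = 0.994808; f(s_3) = -0.011033
s_4 = 0.994808 - (-0.011033)·(0.994808 - 0.939647)/(-0.011033 - (-0.123236)) = 1.000232; f(s_4) = -0.000168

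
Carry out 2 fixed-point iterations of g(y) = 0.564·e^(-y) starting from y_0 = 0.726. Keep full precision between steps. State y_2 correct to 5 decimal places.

0.42931

y_1 = g(0.726000) = 0.272886
y_2 = g(0.272886) = 0.429305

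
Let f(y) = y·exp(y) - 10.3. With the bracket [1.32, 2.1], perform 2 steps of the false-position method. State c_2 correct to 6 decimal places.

1.742556

f(1.320000) = -5.358684, f(2.100000) = 6.848957
step 1: c = 1.662390, f(c) = -1.536054 < 0 → new bracket [1.662390, 2.100000]
step 2: c = 1.742556, f(c) = -0.346653 < 0 → new bracket [1.742556, 2.100000]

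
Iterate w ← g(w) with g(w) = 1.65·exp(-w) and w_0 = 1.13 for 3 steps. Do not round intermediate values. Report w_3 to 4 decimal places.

0.6266

w_1 = g(1.130000) = 0.533005
w_2 = g(0.533005) = 0.968284
w_3 = g(0.968284) = 0.626561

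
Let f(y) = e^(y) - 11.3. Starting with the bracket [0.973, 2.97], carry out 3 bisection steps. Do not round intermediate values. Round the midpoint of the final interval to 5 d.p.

f(0.973000) = -8.654130, f(2.970000) = 8.191920 (opposite signs)
step 1: m = 1.971500, f(m) = -4.118559 < 0 → root in [1.971500, 2.970000]
step 2: m = 2.470750, f(m) = 0.531317 > 0 → root in [1.971500, 2.470750]
step 3: m = 2.221125, f(m) = -2.082305 < 0 → root in [2.221125, 2.470750]
Midpoint of [2.221125, 2.470750] = 2.345938

2.34594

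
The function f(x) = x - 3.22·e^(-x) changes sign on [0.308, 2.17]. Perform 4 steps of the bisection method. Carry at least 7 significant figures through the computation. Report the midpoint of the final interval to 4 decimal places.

1.0644

f(0.308000) = -2.058427, f(2.170000) = 1.802348 (opposite signs)
step 1: m = 1.239000, f(m) = 0.306251 > 0 → root in [0.308000, 1.239000]
step 2: m = 0.773500, f(m) = -0.712193 < 0 → root in [0.773500, 1.239000]
step 3: m = 1.006250, f(m) = -0.170941 < 0 → root in [1.006250, 1.239000]
step 4: m = 1.122625, f(m) = 0.074758 > 0 → root in [1.006250, 1.122625]
Midpoint of [1.006250, 1.122625] = 1.064437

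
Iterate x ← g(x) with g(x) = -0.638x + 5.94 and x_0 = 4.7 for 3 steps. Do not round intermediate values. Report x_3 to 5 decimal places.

x_1 = g(4.700000) = 2.941400
x_2 = g(2.941400) = 4.063387
x_3 = g(4.063387) = 3.347559

3.34756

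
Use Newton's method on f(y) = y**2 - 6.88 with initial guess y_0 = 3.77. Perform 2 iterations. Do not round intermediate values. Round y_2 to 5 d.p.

2.62842

f'(y) = 2y
y_0 = 3.770000: f = 7.332900, f' = 7.540000 → y_1 = 3.770000 - (7.332900)/(7.540000) = 2.797467
y_1 = 2.797467: f = 0.945821, f' = 5.594934 → y_2 = 2.797467 - (0.945821)/(5.594934) = 2.628417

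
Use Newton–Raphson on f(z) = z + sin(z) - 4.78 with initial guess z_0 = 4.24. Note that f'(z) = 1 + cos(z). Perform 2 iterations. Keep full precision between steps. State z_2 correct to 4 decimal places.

5.4297

z_0 = 4.240000: f = -1.430484, f' = 0.544985 → z_1 = 4.240000 - (-1.430484)/(0.544985) = 6.864813
z_1 = 6.864813: f = 2.634197, f' = 1.835570 → z_2 = 6.864813 - (2.634197)/(1.835570) = 5.429728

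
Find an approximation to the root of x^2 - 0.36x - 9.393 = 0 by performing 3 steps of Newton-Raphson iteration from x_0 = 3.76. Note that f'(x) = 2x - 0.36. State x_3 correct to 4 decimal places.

3.2501

Newton update: x ← x − f(x)/f'(x).
x_0 = 3.760000: f = 3.391000, f' = 7.160000 → x_1 = 3.760000 - (3.391000)/(7.160000) = 3.286397
x_1 = 3.286397: f = 0.224300, f' = 6.212793 → x_2 = 3.286397 - (0.224300)/(6.212793) = 3.250294
x_2 = 3.250294: f = 0.001303, f' = 6.140587 → x_3 = 3.250294 - (0.001303)/(6.140587) = 3.250081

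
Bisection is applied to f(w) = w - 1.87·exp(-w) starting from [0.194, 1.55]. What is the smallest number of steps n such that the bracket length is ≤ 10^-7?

Initial width b − a = 1.55 − 0.194 = 1.356000.
After n steps the width is (b−a)/2^n; need (b−a)/2^n ≤ 10^-7.
So n ≥ log₂(1.356000/10^-7) = log₂(13560000.0000) ≈ 23.6929.
Hence n = 24.

24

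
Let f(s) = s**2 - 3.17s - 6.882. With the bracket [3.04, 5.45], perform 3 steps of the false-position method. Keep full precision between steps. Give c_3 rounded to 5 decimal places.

4.64664

f(3.040000) = -7.277200, f(5.450000) = 5.544000
step 1: c = 4.407895, f(c) = -1.425490 < 0 → new bracket [4.407895, 5.450000]
step 2: c = 4.621040, f(c) = -0.176689 < 0 → new bracket [4.621040, 5.450000]
step 3: c = 4.646643, f(c) = -0.020569 < 0 → new bracket [4.646643, 5.450000]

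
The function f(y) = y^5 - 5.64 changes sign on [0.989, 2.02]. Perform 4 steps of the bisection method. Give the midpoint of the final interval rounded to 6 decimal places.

f(0.989000) = -4.693803, f(2.020000) = 27.992322 (opposite signs)
step 1: m = 1.504500, f(m) = 2.068342 > 0 → root in [0.989000, 1.504500]
step 2: m = 1.246750, f(m) = -2.627709 < 0 → root in [1.246750, 1.504500]
step 3: m = 1.375625, f(m) = -0.713933 < 0 → root in [1.375625, 1.504500]
step 4: m = 1.440062, f(m) = 0.553080 > 0 → root in [1.375625, 1.440062]
Midpoint of [1.375625, 1.440062] = 1.407844

1.407844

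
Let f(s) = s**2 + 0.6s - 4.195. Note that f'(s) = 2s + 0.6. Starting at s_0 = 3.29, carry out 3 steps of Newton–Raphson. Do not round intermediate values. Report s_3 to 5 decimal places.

1.77014

s_0 = 3.290000: f = 8.603100, f' = 7.180000 → s_1 = 3.290000 - (8.603100)/(7.180000) = 2.091797
s_1 = 2.091797: f = 1.435691, f' = 4.783593 → s_2 = 2.091797 - (1.435691)/(4.783593) = 1.791668
s_2 = 1.791668: f = 0.090077, f' = 4.183337 → s_3 = 1.791668 - (0.090077)/(4.183337) = 1.770136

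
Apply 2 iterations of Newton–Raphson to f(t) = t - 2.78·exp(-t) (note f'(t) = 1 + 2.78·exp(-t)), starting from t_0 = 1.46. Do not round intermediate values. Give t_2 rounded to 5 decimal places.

1.01072

t_0 = 1.460000: f = 0.814383, f' = 1.645617 → t_1 = 1.460000 - (0.814383)/(1.645617) = 0.965120
t_1 = 0.965120: f = -0.093887, f' = 2.059006 → t_2 = 0.965120 - (-0.093887)/(2.059006) = 1.010718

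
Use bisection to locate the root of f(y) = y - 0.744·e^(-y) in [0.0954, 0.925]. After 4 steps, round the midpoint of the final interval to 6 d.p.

0.484275

f(0.095400) = -0.580903, f(0.925000) = 0.629981 (opposite signs)
step 1: m = 0.510200, f(m) = 0.063521 > 0 → root in [0.095400, 0.510200]
step 2: m = 0.302800, f(m) = -0.246828 < 0 → root in [0.302800, 0.510200]
step 3: m = 0.406500, f(m) = -0.088987 < 0 → root in [0.406500, 0.510200]
step 4: m = 0.458350, f(m) = -0.012101 < 0 → root in [0.458350, 0.510200]
Midpoint of [0.458350, 0.510200] = 0.484275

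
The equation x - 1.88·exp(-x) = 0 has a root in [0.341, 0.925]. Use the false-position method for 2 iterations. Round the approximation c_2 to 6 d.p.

0.825691

f(0.341000) = -0.995791, f(0.925000) = 0.179521
step 1: c = 0.835798, f(c) = 0.020765 > 0 → new bracket [0.341000, 0.835798]
step 2: c = 0.825691, f(c) = 0.002378 > 0 → new bracket [0.341000, 0.825691]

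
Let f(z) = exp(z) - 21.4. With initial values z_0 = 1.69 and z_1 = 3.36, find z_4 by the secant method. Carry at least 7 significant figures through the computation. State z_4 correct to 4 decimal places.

f(z_0) = -15.980519, f(z_1) = 7.389191
z_2 = 3.360000 - (7.389191)·(3.360000 - 1.690000)/(7.389191 - (-15.980519)) = 2.831968; f(z_2) = -4.421153
z_3 = 2.831968 - (-4.421153)·(2.831968 - 3.360000)/(-4.421153 - (7.389191)) = 3.029635; f(z_3) = -0.710326
z_4 = 3.029635 - (-0.710326)·(3.029635 - 2.831968)/(-0.710326 - (-4.421153)) = 3.067472; f(z_4) = 0.087514

3.0675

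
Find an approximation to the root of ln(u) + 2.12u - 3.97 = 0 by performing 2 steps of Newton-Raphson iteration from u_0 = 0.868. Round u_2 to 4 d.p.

1.6390

f'(u) = 1/u + 2.12
u_0 = 0.868000: f = -2.271404, f' = 3.272074 → u_1 = 0.868000 - (-2.271404)/(3.272074) = 1.562179
u_1 = 1.562179: f = -0.212100, f' = 2.760132 → u_2 = 1.562179 - (-0.212100)/(2.760132) = 1.639023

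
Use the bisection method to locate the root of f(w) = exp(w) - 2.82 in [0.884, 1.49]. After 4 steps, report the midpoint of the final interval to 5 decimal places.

1.05444

f(0.884000) = -0.399437, f(1.490000) = 1.617096 (opposite signs)
step 1: m = 1.187000, f(m) = 0.457235 > 0 → root in [0.884000, 1.187000]
step 2: m = 1.035500, f(m) = -0.003486 < 0 → root in [1.035500, 1.187000]
step 3: m = 1.111250, f(m) = 0.218154 > 0 → root in [1.035500, 1.111250]
step 4: m = 1.073375, f(m) = 0.105236 > 0 → root in [1.035500, 1.073375]
Midpoint of [1.035500, 1.073375] = 1.054438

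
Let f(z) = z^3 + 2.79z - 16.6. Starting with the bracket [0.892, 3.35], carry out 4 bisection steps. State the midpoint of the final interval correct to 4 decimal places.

f(0.892000) = -13.401588, f(3.350000) = 30.341875 (opposite signs)
step 1: m = 2.121000, f(m) = -1.140792 < 0 → root in [2.121000, 3.350000]
step 2: m = 2.735500, f(m) = 11.501683 > 0 → root in [2.121000, 2.735500]
step 3: m = 2.428250, f(m) = 4.492746 > 0 → root in [2.121000, 2.428250]
step 4: m = 2.274625, f(m) = 1.514929 > 0 → root in [2.121000, 2.274625]
Midpoint of [2.121000, 2.274625] = 2.197813

2.1978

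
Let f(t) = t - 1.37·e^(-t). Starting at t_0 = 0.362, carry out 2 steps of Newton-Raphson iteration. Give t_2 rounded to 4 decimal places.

f'(t) = 1 + 1.37·e^(-t)
t_0 = 0.362000: f = -0.591907, f' = 1.953907 → t_1 = 0.362000 - (-0.591907)/(1.953907) = 0.664935
t_1 = 0.664935: f = -0.039665, f' = 1.704601 → t_2 = 0.664935 - (-0.039665)/(1.704601) = 0.688205

0.6882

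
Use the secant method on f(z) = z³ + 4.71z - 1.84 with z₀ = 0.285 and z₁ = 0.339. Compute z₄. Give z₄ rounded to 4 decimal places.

f(z_0) = -0.474501, f(z_1) = -0.204352
z_2 = 0.339000 - (-0.204352)·(0.339000 - 0.285000)/(-0.204352 - (-0.474501)) = 0.379848; f(z_2) = 0.003889
z_3 = 0.379848 - (0.003889)·(0.379848 - 0.339000)/(0.003889 - (-0.204352)) = 0.379085; f(z_3) = -0.000034
z_4 = 0.379085 - (-0.000034)·(0.379085 - 0.379848)/(-0.000034 - (0.003889)) = 0.379091; f(z_4) = -0.000000

0.3791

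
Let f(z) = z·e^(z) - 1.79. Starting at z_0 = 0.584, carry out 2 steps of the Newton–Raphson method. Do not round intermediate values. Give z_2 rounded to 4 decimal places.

0.8038

Newton update: z ← z − f(z)/f'(z).
f'(z) = (z + 1)·e^(z)
z_0 = 0.584000: f = -0.742773, f' = 2.840424 → z_1 = 0.584000 - (-0.742773)/(2.840424) = 0.845501
z_1 = 0.845501: f = 0.179293, f' = 4.298437 → z_2 = 0.845501 - (0.179293)/(4.298437) = 0.803790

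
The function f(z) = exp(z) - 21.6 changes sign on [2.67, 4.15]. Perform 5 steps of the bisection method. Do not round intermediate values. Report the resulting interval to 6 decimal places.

[3.040000, 3.086250]

f(2.670000) = -7.160031, f(4.150000) = 41.834000 (opposite signs)
step 1: m = 3.410000, f(m) = 8.665244 > 0 → root in [2.670000, 3.410000]
step 2: m = 3.040000, f(m) = -0.694757 < 0 → root in [3.040000, 3.410000]
step 3: m = 3.225000, f(m) = 3.553574 > 0 → root in [3.040000, 3.225000]
step 4: m = 3.132500, f(m) = 1.331236 > 0 → root in [3.040000, 3.132500]
step 5: m = 3.086250, f(m) = 0.294818 > 0 → root in [3.040000, 3.086250]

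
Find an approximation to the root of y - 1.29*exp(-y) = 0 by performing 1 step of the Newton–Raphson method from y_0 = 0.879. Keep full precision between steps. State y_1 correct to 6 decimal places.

f'(y) = 1 + 1.29*exp(-y)
y_0 = 0.879000: f = 0.343395, f' = 1.535605 → y_1 = 0.879000 - (0.343395)/(1.535605) = 0.655378

0.655378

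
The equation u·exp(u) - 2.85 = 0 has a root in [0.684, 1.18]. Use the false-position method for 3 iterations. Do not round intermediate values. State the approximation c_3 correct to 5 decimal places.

1.02328

False-position update: c = (a·f(b) − b·f(a))/(f(b) − f(a)); replace the endpoint whose sign matches f(c).
f(0.684000) = -1.494456, f(1.180000) = 0.990162
step 1: c = 0.982336, f(c) = -0.226489 < 0 → new bracket [0.982336, 1.180000]
step 2: c = 1.019132, f(c) = -0.026198 < 0 → new bracket [1.019132, 1.180000]
step 3: c = 1.023279, f(c) = -0.002928 < 0 → new bracket [1.023279, 1.180000]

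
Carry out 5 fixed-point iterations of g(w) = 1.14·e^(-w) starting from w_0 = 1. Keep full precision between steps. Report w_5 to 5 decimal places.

w_1 = g(1.000000) = 0.419383
w_2 = g(0.419383) = 0.749496
w_3 = g(0.749496) = 0.538769
w_4 = g(0.538769) = 0.665151
w_5 = g(0.665151) = 0.586183

0.58618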